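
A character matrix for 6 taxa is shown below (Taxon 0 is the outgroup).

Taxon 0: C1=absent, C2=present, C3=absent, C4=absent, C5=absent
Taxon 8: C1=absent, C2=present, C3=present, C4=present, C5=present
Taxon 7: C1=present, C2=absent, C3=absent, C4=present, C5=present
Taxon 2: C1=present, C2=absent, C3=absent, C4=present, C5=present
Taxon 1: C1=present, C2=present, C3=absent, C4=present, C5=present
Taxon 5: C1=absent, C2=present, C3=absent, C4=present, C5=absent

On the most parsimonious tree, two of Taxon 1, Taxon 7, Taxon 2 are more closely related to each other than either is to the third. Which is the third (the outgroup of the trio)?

Character polarity is set by the outgroup: the derived state is whichever differs from the outgroup's state, so for C2 the derived state is 'absent', and for the remaining characters it is 'present'.
C1 (derived state 'present') is shared by Taxon 1, Taxon 2, and Taxon 7 — a synapomorphy uniting that clade.
C2: derived state 'absent' in Taxon 2 and Taxon 7 only — synapomorphy for {Taxon 2, Taxon 7}.
C3 (derived state 'present') is unique to Taxon 8 (autapomorphy; uninformative for grouping).
C4 (derived state 'present') is shared by all ingroup taxa — unites the whole ingroup.
C5: derived state 'present' in Taxon 1, Taxon 2, Taxon 7, and Taxon 8 only — synapomorphy for {Taxon 1, Taxon 2, Taxon 7, Taxon 8}.
Most parsimonious ingroup topology: ((Taxon 8,((Taxon 7,Taxon 2),Taxon 1)),Taxon 5).
Taxon 2 and Taxon 7 share a more recent common ancestor with each other than either does with Taxon 1, so Taxon 1 is the least closely related of the three.

Taxon 1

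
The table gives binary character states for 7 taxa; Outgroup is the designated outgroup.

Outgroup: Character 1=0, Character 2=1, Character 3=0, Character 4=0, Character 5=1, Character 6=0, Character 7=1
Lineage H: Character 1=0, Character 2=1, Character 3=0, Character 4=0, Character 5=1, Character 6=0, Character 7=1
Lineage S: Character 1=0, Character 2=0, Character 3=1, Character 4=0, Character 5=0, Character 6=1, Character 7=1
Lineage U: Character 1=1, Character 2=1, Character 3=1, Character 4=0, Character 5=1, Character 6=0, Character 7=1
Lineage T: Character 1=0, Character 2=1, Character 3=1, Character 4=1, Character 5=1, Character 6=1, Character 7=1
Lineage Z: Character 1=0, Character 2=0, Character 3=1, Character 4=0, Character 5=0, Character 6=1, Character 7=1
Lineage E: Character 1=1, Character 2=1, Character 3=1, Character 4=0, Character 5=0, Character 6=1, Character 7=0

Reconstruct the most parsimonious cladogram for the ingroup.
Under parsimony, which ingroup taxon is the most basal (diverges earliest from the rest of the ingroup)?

Lineage H

Character polarity is set by the outgroup: the derived state is whichever differs from the outgroup's state, so for Character 2, Character 5, Character 7 the derived state is '0', and for the remaining characters it is '1'.
Character 1 (state '1') occurs in Lineage E and Lineage U but conflicts with the nesting implied by the other characters — most parsimoniously interpreted as homoplasy.
Character 2: derived state '0' in Lineage S and Lineage Z only — synapomorphy for {Lineage S, Lineage Z}.
Character 3: derived state '1' in Lineage E, Lineage S, Lineage T, Lineage U, and Lineage Z only — synapomorphy for {Lineage E, Lineage S, Lineage T, Lineage U, Lineage Z}.
Character 4: derived state '1' in Lineage T only — an autapomorphy, so it tells us nothing about relationships among taxa.
Only Lineage E, Lineage S, and Lineage Z show the derived state '0' for Character 5, supporting them as a clade.
Only Lineage E, Lineage S, Lineage T, and Lineage Z show the derived state '1' for Character 6, supporting them as a clade.
Character 7: derived state '0' in Lineage E only — an autapomorphy, so it tells us nothing about relationships among taxa.
Most parsimonious ingroup topology: (Lineage H,((((Lineage S,Lineage Z),Lineage E),Lineage T),Lineage U)).
Lineage H is sister to the clade containing all other ingroup taxa, so it is the earliest-diverging (most basal) ingroup lineage.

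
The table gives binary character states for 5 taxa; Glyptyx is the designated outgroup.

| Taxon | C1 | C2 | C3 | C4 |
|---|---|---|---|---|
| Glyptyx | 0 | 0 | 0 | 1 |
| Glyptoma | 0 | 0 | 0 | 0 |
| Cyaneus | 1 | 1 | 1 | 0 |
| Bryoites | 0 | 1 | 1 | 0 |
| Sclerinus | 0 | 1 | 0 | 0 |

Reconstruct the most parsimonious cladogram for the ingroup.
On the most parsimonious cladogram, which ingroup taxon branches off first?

Character polarity is set by the outgroup: the derived state is whichever differs from the outgroup's state, so for C4 the derived state is '0', and for the remaining characters it is '1'.
C1: derived state '1' in Cyaneus only — an autapomorphy, so it tells us nothing about relationships among taxa.
C2 (derived state '1') is shared by Bryoites, Cyaneus, and Sclerinus — a synapomorphy uniting that clade.
C3 (derived state '1') is shared by Bryoites and Cyaneus — a synapomorphy uniting that clade.
All ingroup taxa share the derived state '0' for C4; it defines the ingroup but does not resolve relationships within it.
Most parsimonious ingroup topology: (Glyptoma,((Cyaneus,Bryoites),Sclerinus)).
Glyptoma is sister to the clade containing all other ingroup taxa, so it is the earliest-diverging (most basal) ingroup lineage.

Glyptoma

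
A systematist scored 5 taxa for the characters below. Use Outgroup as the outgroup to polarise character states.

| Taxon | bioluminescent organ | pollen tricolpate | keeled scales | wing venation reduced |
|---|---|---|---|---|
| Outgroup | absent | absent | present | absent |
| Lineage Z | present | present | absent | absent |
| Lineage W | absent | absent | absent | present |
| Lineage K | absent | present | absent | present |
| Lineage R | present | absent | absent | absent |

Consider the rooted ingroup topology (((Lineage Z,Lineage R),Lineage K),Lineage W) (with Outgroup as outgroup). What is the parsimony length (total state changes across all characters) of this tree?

Map each character onto (((Lineage Z,Lineage R),Lineage K),Lineage W) (rooted by Outgroup) and count the minimum state changes it requires (Fitch parsimony):
bioluminescent organ: 1; pollen tricolpate: 2; keeled scales: 1; wing venation reduced: 2.
Total tree length = 6.

6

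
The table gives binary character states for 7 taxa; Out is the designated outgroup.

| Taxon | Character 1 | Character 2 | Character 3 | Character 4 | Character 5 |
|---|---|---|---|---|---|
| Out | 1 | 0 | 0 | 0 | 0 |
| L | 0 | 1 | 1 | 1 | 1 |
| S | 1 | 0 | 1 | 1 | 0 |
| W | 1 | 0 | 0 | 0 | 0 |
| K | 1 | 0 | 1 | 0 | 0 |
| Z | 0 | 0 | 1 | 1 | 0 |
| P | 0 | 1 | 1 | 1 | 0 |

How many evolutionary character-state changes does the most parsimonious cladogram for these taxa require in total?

5

Character polarity is set by the outgroup: the derived state is whichever differs from the outgroup's state, so for Character 1 the derived state is '0', and for the remaining characters it is '1'.
Only L, P, and Z show the derived state '0' for Character 1, supporting them as a clade.
Character 2 (derived state '1') is shared by L and P — a synapomorphy uniting that clade.
Character 3: derived state '1' in K, L, P, S, and Z only — synapomorphy for {K, L, P, S, Z}.
Only L, P, S, and Z show the derived state '1' for Character 4, supporting them as a clade.
Character 5 (derived state '1') is unique to L (autapomorphy; uninformative for grouping).
Most parsimonious ingroup topology: (((((L,P),Z),S),K),W).
Changes per character on this tree: Character 1: 1; Character 2: 1; Character 3: 1; Character 4: 1; Character 5: 1.
Total = 5.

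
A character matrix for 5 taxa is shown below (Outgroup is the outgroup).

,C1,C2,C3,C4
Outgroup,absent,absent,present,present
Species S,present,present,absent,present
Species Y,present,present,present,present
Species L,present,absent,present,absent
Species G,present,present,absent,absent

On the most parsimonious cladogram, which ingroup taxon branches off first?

Species L

Character polarity is set by the outgroup: the derived state is whichever differs from the outgroup's state, so for C3, C4 the derived state is 'absent', and for the remaining characters it is 'present'.
All ingroup taxa share the derived state 'present' for C1; it defines the ingroup but does not resolve relationships within it.
C2 (derived state 'present') is shared by Species G, Species S, and Species Y — a synapomorphy uniting that clade.
C3: derived state 'absent' in Species G and Species S only — synapomorphy for {Species G, Species S}.
C4 groups Species G and Species L, which is incompatible with the clades supported by the remaining characters; treating it as convergent (homoplasy) costs fewer steps than any alternative tree.
Most parsimonious ingroup topology: (((Species S,Species G),Species Y),Species L).
Species L is sister to the clade containing all other ingroup taxa, so it is the earliest-diverging (most basal) ingroup lineage.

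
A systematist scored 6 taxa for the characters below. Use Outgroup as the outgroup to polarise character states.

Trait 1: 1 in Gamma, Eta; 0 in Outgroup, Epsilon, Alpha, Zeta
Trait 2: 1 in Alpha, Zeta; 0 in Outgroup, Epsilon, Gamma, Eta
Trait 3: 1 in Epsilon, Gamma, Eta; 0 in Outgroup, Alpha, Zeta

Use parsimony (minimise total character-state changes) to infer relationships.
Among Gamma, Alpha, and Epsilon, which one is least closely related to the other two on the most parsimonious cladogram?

The outgroup has state '0' for every character, so '1' is the derived state throughout.
Trait 1 (derived state '1') is shared by Eta and Gamma — a synapomorphy uniting that clade.
Trait 2 (derived state '1') is shared by Alpha and Zeta — a synapomorphy uniting that clade.
Trait 3: derived state '1' in Epsilon, Eta, and Gamma only — synapomorphy for {Epsilon, Eta, Gamma}.
Most parsimonious ingroup topology: ((Epsilon,(Gamma,Eta)),(Alpha,Zeta)).
Gamma and Epsilon share a more recent common ancestor with each other than either does with Alpha, so Alpha is the least closely related of the three.

Alpha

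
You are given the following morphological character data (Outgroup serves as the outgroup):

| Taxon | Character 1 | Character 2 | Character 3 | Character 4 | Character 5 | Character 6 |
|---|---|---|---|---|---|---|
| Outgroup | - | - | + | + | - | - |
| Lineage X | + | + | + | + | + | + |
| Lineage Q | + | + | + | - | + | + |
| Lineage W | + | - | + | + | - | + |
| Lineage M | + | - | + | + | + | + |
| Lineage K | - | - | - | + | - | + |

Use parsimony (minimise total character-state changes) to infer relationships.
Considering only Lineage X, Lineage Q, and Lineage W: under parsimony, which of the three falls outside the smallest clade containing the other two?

Lineage W

Character polarity is set by the outgroup: the derived state is whichever differs from the outgroup's state, so for Character 3, Character 4 the derived state is '-', and for the remaining characters it is '+'.
Only Lineage M, Lineage Q, Lineage W, and Lineage X show the derived state '+' for Character 1, supporting them as a clade.
Character 2 (derived state '+') is shared by Lineage Q and Lineage X — a synapomorphy uniting that clade.
Character 3 (derived state '-') is unique to Lineage K (autapomorphy; uninformative for grouping).
Character 4: derived state '-' in Lineage Q only — an autapomorphy, so it tells us nothing about relationships among taxa.
Character 5: derived state '+' in Lineage M, Lineage Q, and Lineage X only — synapomorphy for {Lineage M, Lineage Q, Lineage X}.
All ingroup taxa share the derived state '+' for Character 6; it defines the ingroup but does not resolve relationships within it.
Most parsimonious ingroup topology: ((((Lineage X,Lineage Q),Lineage M),Lineage W),Lineage K).
Lineage X and Lineage Q share a more recent common ancestor with each other than either does with Lineage W, so Lineage W is the least closely related of the three.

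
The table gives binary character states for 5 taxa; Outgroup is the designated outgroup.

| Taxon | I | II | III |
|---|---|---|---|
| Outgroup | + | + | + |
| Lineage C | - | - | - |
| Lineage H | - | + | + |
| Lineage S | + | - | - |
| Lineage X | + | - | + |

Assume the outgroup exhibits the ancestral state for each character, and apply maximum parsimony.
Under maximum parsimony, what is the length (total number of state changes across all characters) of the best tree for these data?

4

The outgroup has state '+' for every character, so '-' is the derived state throughout.
I groups Lineage C and Lineage H, which is incompatible with the clades supported by the remaining characters; treating it as convergent (homoplasy) costs fewer steps than any alternative tree.
Only Lineage C, Lineage S, and Lineage X show the derived state '-' for II, supporting them as a clade.
Only Lineage C and Lineage S show the derived state '-' for III, supporting them as a clade.
Most parsimonious ingroup topology: (((Lineage C,Lineage S),Lineage X),Lineage H).
Changes per character on this tree: I: 2; II: 1; III: 1.
Total = 4.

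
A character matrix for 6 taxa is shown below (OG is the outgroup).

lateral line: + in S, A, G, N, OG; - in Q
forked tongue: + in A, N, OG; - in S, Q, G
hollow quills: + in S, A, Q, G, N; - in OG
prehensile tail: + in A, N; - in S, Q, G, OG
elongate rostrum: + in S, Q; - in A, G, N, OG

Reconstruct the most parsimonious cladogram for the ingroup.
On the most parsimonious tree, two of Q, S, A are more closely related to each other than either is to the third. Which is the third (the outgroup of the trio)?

Character polarity is set by the outgroup: the derived state is whichever differs from the outgroup's state, so for lateral line, forked tongue the derived state is '-', and for the remaining characters it is '+'.
lateral line (derived state '-') is unique to Q (autapomorphy; uninformative for grouping).
forked tongue: derived state '-' in G, Q, and S only — synapomorphy for {G, Q, S}.
hollow quills (derived state '+') is shared by all ingroup taxa — unites the whole ingroup.
prehensile tail (derived state '+') is shared by A and N — a synapomorphy uniting that clade.
elongate rostrum (derived state '+') is shared by Q and S — a synapomorphy uniting that clade.
Most parsimonious ingroup topology: ((A,N),(G,(S,Q))).
S and Q share a more recent common ancestor with each other than either does with A, so A is the least closely related of the three.

A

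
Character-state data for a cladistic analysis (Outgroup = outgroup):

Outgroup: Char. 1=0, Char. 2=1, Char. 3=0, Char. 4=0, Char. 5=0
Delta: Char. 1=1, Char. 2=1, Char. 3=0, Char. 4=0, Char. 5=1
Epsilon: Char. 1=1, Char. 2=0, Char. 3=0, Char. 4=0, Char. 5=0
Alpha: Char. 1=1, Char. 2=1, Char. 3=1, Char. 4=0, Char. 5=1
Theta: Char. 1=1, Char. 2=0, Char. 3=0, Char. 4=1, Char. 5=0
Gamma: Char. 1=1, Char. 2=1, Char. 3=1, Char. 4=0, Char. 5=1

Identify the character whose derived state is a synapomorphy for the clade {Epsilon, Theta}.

Char. 2

Character polarity is set by the outgroup: the derived state is whichever differs from the outgroup's state, so for Char. 2 the derived state is '0', and for the remaining characters it is '1'.
All ingroup taxa share the derived state '1' for Char. 1; it defines the ingroup but does not resolve relationships within it.
Char. 2: derived state '0' in Epsilon and Theta only — synapomorphy for {Epsilon, Theta}.
Char. 3 (derived state '1') is shared by Alpha and Gamma — a synapomorphy uniting that clade.
Char. 4 (derived state '1') is unique to Theta (autapomorphy; uninformative for grouping).
Only Alpha, Delta, and Gamma show the derived state '1' for Char. 5, supporting them as a clade.
Most parsimonious ingroup topology: ((Delta,(Alpha,Gamma)),(Epsilon,Theta)).
The clade {Epsilon, Theta} is supported by Char. 2: its derived state '0' occurs in exactly those taxa and in no other taxon (including the outgroup).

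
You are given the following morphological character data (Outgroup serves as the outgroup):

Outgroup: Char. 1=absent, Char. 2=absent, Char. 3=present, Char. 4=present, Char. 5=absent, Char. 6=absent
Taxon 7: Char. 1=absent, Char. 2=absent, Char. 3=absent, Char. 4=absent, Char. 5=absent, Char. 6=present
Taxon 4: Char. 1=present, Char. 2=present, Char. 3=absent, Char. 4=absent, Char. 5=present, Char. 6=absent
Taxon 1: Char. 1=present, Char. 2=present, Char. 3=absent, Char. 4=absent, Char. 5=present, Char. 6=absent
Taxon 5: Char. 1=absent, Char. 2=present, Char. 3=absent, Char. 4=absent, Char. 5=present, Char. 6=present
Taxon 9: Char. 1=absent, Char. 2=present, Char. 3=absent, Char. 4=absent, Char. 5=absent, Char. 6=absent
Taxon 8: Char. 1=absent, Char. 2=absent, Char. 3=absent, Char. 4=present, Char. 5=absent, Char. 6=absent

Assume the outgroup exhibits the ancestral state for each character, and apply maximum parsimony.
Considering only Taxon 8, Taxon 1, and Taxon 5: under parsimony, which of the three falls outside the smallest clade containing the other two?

Taxon 8

Character polarity is set by the outgroup: the derived state is whichever differs from the outgroup's state, so for Char. 3, Char. 4 the derived state is 'absent', and for the remaining characters it is 'present'.
Char. 1 (derived state 'present') is shared by Taxon 1 and Taxon 4 — a synapomorphy uniting that clade.
Char. 2 (derived state 'present') is shared by Taxon 1, Taxon 4, Taxon 5, and Taxon 9 — a synapomorphy uniting that clade.
All ingroup taxa share the derived state 'absent' for Char. 3; it defines the ingroup but does not resolve relationships within it.
Char. 4 (derived state 'absent') is shared by Taxon 1, Taxon 4, Taxon 5, Taxon 7, and Taxon 9 — a synapomorphy uniting that clade.
Char. 5: derived state 'present' in Taxon 1, Taxon 4, and Taxon 5 only — synapomorphy for {Taxon 1, Taxon 4, Taxon 5}.
Char. 6 groups Taxon 5 and Taxon 7, which is incompatible with the clades supported by the remaining characters; treating it as convergent (homoplasy) costs fewer steps than any alternative tree.
Most parsimonious ingroup topology: ((Taxon 7,(((Taxon 4,Taxon 1),Taxon 5),Taxon 9)),Taxon 8).
Taxon 5 and Taxon 1 share a more recent common ancestor with each other than either does with Taxon 8, so Taxon 8 is the least closely related of the three.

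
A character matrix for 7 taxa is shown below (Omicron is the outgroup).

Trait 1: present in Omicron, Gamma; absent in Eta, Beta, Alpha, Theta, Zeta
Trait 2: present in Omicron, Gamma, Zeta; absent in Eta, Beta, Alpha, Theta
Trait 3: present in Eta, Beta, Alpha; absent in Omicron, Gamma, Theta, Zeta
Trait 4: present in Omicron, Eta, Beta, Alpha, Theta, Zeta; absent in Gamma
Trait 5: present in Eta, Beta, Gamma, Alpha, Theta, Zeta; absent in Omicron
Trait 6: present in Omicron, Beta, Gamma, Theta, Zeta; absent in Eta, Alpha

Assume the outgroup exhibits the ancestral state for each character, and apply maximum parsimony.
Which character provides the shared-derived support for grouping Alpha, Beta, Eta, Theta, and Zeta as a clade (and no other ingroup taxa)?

Trait 1

Character polarity is set by the outgroup: the derived state is whichever differs from the outgroup's state, so for Trait 1, Trait 2, Trait 4, Trait 6 the derived state is 'absent', and for the remaining characters it is 'present'.
Trait 1: derived state 'absent' in Alpha, Beta, Eta, Theta, and Zeta only — synapomorphy for {Alpha, Beta, Eta, Theta, Zeta}.
Only Alpha, Beta, Eta, and Theta show the derived state 'absent' for Trait 2, supporting them as a clade.
Trait 3: derived state 'present' in Alpha, Beta, and Eta only — synapomorphy for {Alpha, Beta, Eta}.
Trait 4 (derived state 'absent') is unique to Gamma (autapomorphy; uninformative for grouping).
Trait 5 (derived state 'present') is shared by all ingroup taxa — unites the whole ingroup.
Trait 6 (derived state 'absent') is shared by Alpha and Eta — a synapomorphy uniting that clade.
Most parsimonious ingroup topology: (((((Eta,Alpha),Beta),Theta),Zeta),Gamma).
The clade {Alpha, Beta, Eta, Theta, Zeta} is supported by Trait 1: its derived state 'absent' occurs in exactly those taxa and in no other taxon (including the outgroup).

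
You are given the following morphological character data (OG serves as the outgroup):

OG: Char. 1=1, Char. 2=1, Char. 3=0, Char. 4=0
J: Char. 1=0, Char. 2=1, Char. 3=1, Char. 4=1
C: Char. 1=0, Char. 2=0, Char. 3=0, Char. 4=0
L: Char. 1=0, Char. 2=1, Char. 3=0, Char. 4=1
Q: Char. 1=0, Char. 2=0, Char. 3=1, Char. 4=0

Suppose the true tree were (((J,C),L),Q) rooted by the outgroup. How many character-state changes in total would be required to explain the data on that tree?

Map each character onto (((J,C),L),Q) (rooted by OG) and count the minimum state changes it requires (Fitch parsimony):
Char. 1: 1; Char. 2: 2; Char. 3: 2; Char. 4: 2.
Total tree length = 7.

7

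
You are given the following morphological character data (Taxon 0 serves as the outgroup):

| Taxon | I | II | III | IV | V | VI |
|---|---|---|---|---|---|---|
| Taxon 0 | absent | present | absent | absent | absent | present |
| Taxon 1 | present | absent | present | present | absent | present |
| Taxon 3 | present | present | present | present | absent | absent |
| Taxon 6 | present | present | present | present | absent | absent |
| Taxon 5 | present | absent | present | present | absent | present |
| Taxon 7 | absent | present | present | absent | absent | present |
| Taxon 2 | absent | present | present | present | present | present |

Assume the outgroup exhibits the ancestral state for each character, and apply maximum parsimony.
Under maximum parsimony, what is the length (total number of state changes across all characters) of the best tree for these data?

6

Character polarity is set by the outgroup: the derived state is whichever differs from the outgroup's state, so for II, VI the derived state is 'absent', and for the remaining characters it is 'present'.
I (derived state 'present') is shared by Taxon 1, Taxon 3, Taxon 5, and Taxon 6 — a synapomorphy uniting that clade.
II: derived state 'absent' in Taxon 1 and Taxon 5 only — synapomorphy for {Taxon 1, Taxon 5}.
All ingroup taxa share the derived state 'present' for III; it defines the ingroup but does not resolve relationships within it.
IV: derived state 'present' in Taxon 1, Taxon 2, Taxon 3, Taxon 5, and Taxon 6 only — synapomorphy for {Taxon 1, Taxon 2, Taxon 3, Taxon 5, Taxon 6}.
V: derived state 'present' in Taxon 2 only — an autapomorphy, so it tells us nothing about relationships among taxa.
VI (derived state 'absent') is shared by Taxon 3 and Taxon 6 — a synapomorphy uniting that clade.
Most parsimonious ingroup topology: ((((Taxon 6,Taxon 3),(Taxon 5,Taxon 1)),Taxon 2),Taxon 7).
Changes per character on this tree: I: 1; II: 1; III: 1; IV: 1; V: 1; VI: 1.
Total = 6.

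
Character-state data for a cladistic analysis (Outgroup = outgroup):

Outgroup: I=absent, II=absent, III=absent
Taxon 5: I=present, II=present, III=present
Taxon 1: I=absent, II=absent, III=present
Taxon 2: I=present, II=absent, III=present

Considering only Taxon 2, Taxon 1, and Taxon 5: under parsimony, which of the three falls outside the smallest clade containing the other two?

Taxon 1

The outgroup has state 'absent' for every character, so 'present' is the derived state throughout.
I: derived state 'present' in Taxon 2 and Taxon 5 only — synapomorphy for {Taxon 2, Taxon 5}.
II (derived state 'present') is unique to Taxon 5 (autapomorphy; uninformative for grouping).
All ingroup taxa share the derived state 'present' for III; it defines the ingroup but does not resolve relationships within it.
Most parsimonious ingroup topology: ((Taxon 5,Taxon 2),Taxon 1).
Taxon 2 and Taxon 5 share a more recent common ancestor with each other than either does with Taxon 1, so Taxon 1 is the least closely related of the three.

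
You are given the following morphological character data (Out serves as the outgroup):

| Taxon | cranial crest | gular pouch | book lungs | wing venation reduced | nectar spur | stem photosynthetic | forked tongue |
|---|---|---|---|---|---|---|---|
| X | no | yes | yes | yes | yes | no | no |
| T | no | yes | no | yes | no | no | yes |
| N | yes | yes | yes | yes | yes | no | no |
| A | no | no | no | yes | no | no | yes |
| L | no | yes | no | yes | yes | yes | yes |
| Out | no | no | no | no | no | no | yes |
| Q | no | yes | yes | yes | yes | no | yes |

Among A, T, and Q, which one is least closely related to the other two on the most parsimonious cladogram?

Character polarity is set by the outgroup: the derived state is whichever differs from the outgroup's state, so for forked tongue the derived state is 'no', and for the remaining characters it is 'yes'.
cranial crest: derived state 'yes' in N only — an autapomorphy, so it tells us nothing about relationships among taxa.
gular pouch: derived state 'yes' in L, N, Q, T, and X only — synapomorphy for {L, N, Q, T, X}.
book lungs: derived state 'yes' in N, Q, and X only — synapomorphy for {N, Q, X}.
All ingroup taxa share the derived state 'yes' for wing venation reduced; it defines the ingroup but does not resolve relationships within it.
nectar spur: derived state 'yes' in L, N, Q, and X only — synapomorphy for {L, N, Q, X}.
stem photosynthetic (derived state 'yes') is unique to L (autapomorphy; uninformative for grouping).
forked tongue: derived state 'no' in N and X only — synapomorphy for {N, X}.
Most parsimonious ingroup topology: (((((X,N),Q),L),T),A).
Q and T share a more recent common ancestor with each other than either does with A, so A is the least closely related of the three.

A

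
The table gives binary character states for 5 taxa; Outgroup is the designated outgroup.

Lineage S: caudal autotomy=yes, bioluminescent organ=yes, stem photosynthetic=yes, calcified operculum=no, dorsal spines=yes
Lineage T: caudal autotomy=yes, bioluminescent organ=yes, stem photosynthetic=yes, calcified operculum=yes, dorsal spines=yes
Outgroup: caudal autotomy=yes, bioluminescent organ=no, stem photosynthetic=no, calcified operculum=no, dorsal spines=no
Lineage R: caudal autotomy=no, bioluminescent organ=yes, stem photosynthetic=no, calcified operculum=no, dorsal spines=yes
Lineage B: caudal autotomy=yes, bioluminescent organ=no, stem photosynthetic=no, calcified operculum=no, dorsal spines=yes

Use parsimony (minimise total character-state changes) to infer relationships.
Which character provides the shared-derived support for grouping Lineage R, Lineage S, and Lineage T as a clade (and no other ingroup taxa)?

Character polarity is set by the outgroup: the derived state is whichever differs from the outgroup's state, so for caudal autotomy the derived state is 'no', and for the remaining characters it is 'yes'.
caudal autotomy (derived state 'no') is unique to Lineage R (autapomorphy; uninformative for grouping).
bioluminescent organ: derived state 'yes' in Lineage R, Lineage S, and Lineage T only — synapomorphy for {Lineage R, Lineage S, Lineage T}.
stem photosynthetic: derived state 'yes' in Lineage S and Lineage T only — synapomorphy for {Lineage S, Lineage T}.
calcified operculum (derived state 'yes') is unique to Lineage T (autapomorphy; uninformative for grouping).
All ingroup taxa share the derived state 'yes' for dorsal spines; it defines the ingroup but does not resolve relationships within it.
Most parsimonious ingroup topology: ((Lineage R,(Lineage T,Lineage S)),Lineage B).
The clade {Lineage R, Lineage S, Lineage T} is supported by bioluminescent organ: its derived state 'yes' occurs in exactly those taxa and in no other taxon (including the outgroup).

bioluminescent organ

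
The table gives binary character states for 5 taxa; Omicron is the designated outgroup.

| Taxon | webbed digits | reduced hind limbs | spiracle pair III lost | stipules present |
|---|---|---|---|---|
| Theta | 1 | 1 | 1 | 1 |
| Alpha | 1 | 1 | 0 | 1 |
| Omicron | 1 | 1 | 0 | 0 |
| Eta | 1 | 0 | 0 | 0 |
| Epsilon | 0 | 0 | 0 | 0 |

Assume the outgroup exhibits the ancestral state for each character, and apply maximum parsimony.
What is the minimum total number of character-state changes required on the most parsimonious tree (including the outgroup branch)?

Character polarity is set by the outgroup: the derived state is whichever differs from the outgroup's state, so for webbed digits, reduced hind limbs the derived state is '0', and for the remaining characters it is '1'.
webbed digits (derived state '0') is unique to Epsilon (autapomorphy; uninformative for grouping).
reduced hind limbs (derived state '0') is shared by Epsilon and Eta — a synapomorphy uniting that clade.
spiracle pair III lost (derived state '1') is unique to Theta (autapomorphy; uninformative for grouping).
Only Alpha and Theta show the derived state '1' for stipules present, supporting them as a clade.
Most parsimonious ingroup topology: ((Epsilon,Eta),(Theta,Alpha)).
Changes per character on this tree: webbed digits: 1; reduced hind limbs: 1; spiracle pair III lost: 1; stipules present: 1.
Total = 4.

4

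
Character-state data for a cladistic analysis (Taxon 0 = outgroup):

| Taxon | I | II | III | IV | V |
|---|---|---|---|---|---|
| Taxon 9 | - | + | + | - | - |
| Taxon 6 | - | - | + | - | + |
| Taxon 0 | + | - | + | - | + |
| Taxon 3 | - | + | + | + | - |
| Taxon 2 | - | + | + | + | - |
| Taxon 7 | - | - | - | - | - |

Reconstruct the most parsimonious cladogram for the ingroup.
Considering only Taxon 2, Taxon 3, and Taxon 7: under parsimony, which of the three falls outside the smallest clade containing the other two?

Character polarity is set by the outgroup: the derived state is whichever differs from the outgroup's state, so for I, III, V the derived state is '-', and for the remaining characters it is '+'.
I (derived state '-') is shared by all ingroup taxa — unites the whole ingroup.
II (derived state '+') is shared by Taxon 2, Taxon 3, and Taxon 9 — a synapomorphy uniting that clade.
III: derived state '-' in Taxon 7 only — an autapomorphy, so it tells us nothing about relationships among taxa.
IV (derived state '+') is shared by Taxon 2 and Taxon 3 — a synapomorphy uniting that clade.
Only Taxon 2, Taxon 3, Taxon 7, and Taxon 9 show the derived state '-' for V, supporting them as a clade.
Most parsimonious ingroup topology: (Taxon 6,(((Taxon 2,Taxon 3),Taxon 9),Taxon 7)).
Taxon 3 and Taxon 2 share a more recent common ancestor with each other than either does with Taxon 7, so Taxon 7 is the least closely related of the three.

Taxon 7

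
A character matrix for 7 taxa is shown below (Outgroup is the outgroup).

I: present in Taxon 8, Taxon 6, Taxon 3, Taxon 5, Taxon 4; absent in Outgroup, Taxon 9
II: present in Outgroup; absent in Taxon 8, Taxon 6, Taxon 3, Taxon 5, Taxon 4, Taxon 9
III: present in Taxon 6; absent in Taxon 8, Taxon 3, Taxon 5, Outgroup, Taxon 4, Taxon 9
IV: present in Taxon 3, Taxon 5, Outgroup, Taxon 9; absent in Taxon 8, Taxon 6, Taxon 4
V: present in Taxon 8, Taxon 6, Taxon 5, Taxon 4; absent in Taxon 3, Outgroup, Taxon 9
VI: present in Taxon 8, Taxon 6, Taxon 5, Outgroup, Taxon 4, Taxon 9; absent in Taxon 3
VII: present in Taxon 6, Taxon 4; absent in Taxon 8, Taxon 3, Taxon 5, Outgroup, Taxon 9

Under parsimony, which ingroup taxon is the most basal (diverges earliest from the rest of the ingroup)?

Taxon 9

Character polarity is set by the outgroup: the derived state is whichever differs from the outgroup's state, so for II, IV, VI the derived state is 'absent', and for the remaining characters it is 'present'.
I: derived state 'present' in Taxon 3, Taxon 4, Taxon 5, Taxon 6, and Taxon 8 only — synapomorphy for {Taxon 3, Taxon 4, Taxon 5, Taxon 6, Taxon 8}.
II (derived state 'absent') is shared by all ingroup taxa — unites the whole ingroup.
III: derived state 'present' in Taxon 6 only — an autapomorphy, so it tells us nothing about relationships among taxa.
IV (derived state 'absent') is shared by Taxon 4, Taxon 6, and Taxon 8 — a synapomorphy uniting that clade.
V: derived state 'present' in Taxon 4, Taxon 5, Taxon 6, and Taxon 8 only — synapomorphy for {Taxon 4, Taxon 5, Taxon 6, Taxon 8}.
VI (derived state 'absent') is unique to Taxon 3 (autapomorphy; uninformative for grouping).
VII (derived state 'present') is shared by Taxon 4 and Taxon 6 — a synapomorphy uniting that clade.
Most parsimonious ingroup topology: ((Taxon 3,(((Taxon 4,Taxon 6),Taxon 8),Taxon 5)),Taxon 9).
Taxon 9 is sister to the clade containing all other ingroup taxa, so it is the earliest-diverging (most basal) ingroup lineage.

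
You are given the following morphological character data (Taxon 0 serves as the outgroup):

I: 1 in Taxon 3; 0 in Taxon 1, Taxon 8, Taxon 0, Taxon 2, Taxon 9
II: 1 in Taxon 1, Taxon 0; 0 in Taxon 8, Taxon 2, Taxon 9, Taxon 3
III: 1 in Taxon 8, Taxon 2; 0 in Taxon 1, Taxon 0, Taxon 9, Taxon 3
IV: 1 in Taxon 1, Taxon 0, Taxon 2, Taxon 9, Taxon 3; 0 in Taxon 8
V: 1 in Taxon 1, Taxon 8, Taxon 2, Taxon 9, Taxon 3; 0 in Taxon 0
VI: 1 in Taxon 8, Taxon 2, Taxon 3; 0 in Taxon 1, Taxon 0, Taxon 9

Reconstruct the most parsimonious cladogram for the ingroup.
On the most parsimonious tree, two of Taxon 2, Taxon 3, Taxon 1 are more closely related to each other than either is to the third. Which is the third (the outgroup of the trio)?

Character polarity is set by the outgroup: the derived state is whichever differs from the outgroup's state, so for II, IV the derived state is '0', and for the remaining characters it is '1'.
I (derived state '1') is unique to Taxon 3 (autapomorphy; uninformative for grouping).
II (derived state '0') is shared by Taxon 2, Taxon 3, Taxon 8, and Taxon 9 — a synapomorphy uniting that clade.
Only Taxon 2 and Taxon 8 show the derived state '1' for III, supporting them as a clade.
IV (derived state '0') is unique to Taxon 8 (autapomorphy; uninformative for grouping).
V (derived state '1') is shared by all ingroup taxa — unites the whole ingroup.
VI (derived state '1') is shared by Taxon 2, Taxon 3, and Taxon 8 — a synapomorphy uniting that clade.
Most parsimonious ingroup topology: (((Taxon 3,(Taxon 8,Taxon 2)),Taxon 9),Taxon 1).
Taxon 3 and Taxon 2 share a more recent common ancestor with each other than either does with Taxon 1, so Taxon 1 is the least closely related of the three.

Taxon 1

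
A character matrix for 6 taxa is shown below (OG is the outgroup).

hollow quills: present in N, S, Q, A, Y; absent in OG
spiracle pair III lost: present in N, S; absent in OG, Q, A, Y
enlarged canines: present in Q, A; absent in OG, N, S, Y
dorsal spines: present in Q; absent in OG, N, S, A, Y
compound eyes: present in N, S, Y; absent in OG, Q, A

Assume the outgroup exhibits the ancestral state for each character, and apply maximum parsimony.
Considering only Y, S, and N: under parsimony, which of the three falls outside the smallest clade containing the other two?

Y

The outgroup has state 'absent' for every character, so 'present' is the derived state throughout.
hollow quills (derived state 'present') is shared by all ingroup taxa — unites the whole ingroup.
Only N and S show the derived state 'present' for spiracle pair III lost, supporting them as a clade.
enlarged canines (derived state 'present') is shared by A and Q — a synapomorphy uniting that clade.
dorsal spines (derived state 'present') is unique to Q (autapomorphy; uninformative for grouping).
Only N, S, and Y show the derived state 'present' for compound eyes, supporting them as a clade.
Most parsimonious ingroup topology: (((N,S),Y),(Q,A)).
S and N share a more recent common ancestor with each other than either does with Y, so Y is the least closely related of the three.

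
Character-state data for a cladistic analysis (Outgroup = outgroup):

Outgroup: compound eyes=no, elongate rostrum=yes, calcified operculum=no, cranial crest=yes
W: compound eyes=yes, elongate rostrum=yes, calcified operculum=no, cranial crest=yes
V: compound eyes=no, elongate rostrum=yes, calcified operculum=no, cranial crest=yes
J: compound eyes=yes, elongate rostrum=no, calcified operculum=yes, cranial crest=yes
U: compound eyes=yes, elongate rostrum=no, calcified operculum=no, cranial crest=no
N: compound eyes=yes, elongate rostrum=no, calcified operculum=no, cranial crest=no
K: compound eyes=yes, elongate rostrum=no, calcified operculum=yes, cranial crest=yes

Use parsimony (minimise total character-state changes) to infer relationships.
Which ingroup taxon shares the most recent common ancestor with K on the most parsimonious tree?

J

Character polarity is set by the outgroup: the derived state is whichever differs from the outgroup's state, so for elongate rostrum, cranial crest the derived state is 'no', and for the remaining characters it is 'yes'.
compound eyes (derived state 'yes') is shared by J, K, N, U, and W — a synapomorphy uniting that clade.
elongate rostrum: derived state 'no' in J, K, N, and U only — synapomorphy for {J, K, N, U}.
calcified operculum (derived state 'yes') is shared by J and K — a synapomorphy uniting that clade.
Only N and U show the derived state 'no' for cranial crest, supporting them as a clade.
Most parsimonious ingroup topology: ((W,((J,K),(U,N))),V).
K and J form a cherry on this tree, so they are sister taxa.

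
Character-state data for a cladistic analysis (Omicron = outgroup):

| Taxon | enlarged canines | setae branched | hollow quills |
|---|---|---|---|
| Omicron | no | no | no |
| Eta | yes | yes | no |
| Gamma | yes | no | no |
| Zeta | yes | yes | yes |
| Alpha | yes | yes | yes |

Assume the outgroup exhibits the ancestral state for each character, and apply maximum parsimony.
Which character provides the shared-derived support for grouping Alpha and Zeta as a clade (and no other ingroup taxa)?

The outgroup has state 'no' for every character, so 'yes' is the derived state throughout.
All ingroup taxa share the derived state 'yes' for enlarged canines; it defines the ingroup but does not resolve relationships within it.
Only Alpha, Eta, and Zeta show the derived state 'yes' for setae branched, supporting them as a clade.
hollow quills (derived state 'yes') is shared by Alpha and Zeta — a synapomorphy uniting that clade.
Most parsimonious ingroup topology: ((Eta,(Zeta,Alpha)),Gamma).
The clade {Alpha, Zeta} is supported by hollow quills: its derived state 'yes' occurs in exactly those taxa and in no other taxon (including the outgroup).

hollow quills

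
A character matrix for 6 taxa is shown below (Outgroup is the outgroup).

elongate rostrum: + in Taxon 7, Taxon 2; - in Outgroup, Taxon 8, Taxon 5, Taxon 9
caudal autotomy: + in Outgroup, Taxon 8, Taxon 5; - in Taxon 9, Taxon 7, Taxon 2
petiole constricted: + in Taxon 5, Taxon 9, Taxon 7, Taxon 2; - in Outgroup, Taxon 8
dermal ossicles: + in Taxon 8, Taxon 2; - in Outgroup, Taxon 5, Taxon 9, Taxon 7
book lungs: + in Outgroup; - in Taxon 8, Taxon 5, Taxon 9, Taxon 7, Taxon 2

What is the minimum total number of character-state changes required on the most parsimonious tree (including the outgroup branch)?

6

Character polarity is set by the outgroup: the derived state is whichever differs from the outgroup's state, so for caudal autotomy, book lungs the derived state is '-', and for the remaining characters it is '+'.
Only Taxon 2 and Taxon 7 show the derived state '+' for elongate rostrum, supporting them as a clade.
caudal autotomy (derived state '-') is shared by Taxon 2, Taxon 7, and Taxon 9 — a synapomorphy uniting that clade.
petiole constricted: derived state '+' in Taxon 2, Taxon 5, Taxon 7, and Taxon 9 only — synapomorphy for {Taxon 2, Taxon 5, Taxon 7, Taxon 9}.
dermal ossicles groups Taxon 2 and Taxon 8, which is incompatible with the clades supported by the remaining characters; treating it as convergent (homoplasy) costs fewer steps than any alternative tree.
book lungs (derived state '-') is shared by all ingroup taxa — unites the whole ingroup.
Most parsimonious ingroup topology: (Taxon 8,(Taxon 5,(Taxon 9,(Taxon 7,Taxon 2)))).
Changes per character on this tree: elongate rostrum: 1; caudal autotomy: 1; petiole constricted: 1; dermal ossicles: 2; book lungs: 1.
Total = 6.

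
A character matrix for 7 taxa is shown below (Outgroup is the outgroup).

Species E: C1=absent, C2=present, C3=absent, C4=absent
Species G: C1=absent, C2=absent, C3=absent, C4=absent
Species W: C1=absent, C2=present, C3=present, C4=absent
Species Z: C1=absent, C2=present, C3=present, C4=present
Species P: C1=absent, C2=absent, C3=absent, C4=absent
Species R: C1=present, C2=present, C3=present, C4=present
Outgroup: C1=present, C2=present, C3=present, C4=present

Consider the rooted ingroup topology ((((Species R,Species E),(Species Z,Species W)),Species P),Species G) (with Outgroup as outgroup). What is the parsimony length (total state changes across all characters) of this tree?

10

Map each character onto ((((Species R,Species E),(Species Z,Species W)),Species P),Species G) (rooted by Outgroup) and count the minimum state changes it requires (Fitch parsimony):
C1: 2; C2: 2; C3: 3; C4: 3.
Total tree length = 10.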